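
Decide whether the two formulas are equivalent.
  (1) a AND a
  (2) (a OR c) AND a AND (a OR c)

E1: a AND a
    = a   [idempotence]
E2: (a OR c) AND a AND (a OR c)
    = a AND (a OR c)   [absorption]
    = a   [absorption]
Both reduce to a, so they are equivalent.

Yes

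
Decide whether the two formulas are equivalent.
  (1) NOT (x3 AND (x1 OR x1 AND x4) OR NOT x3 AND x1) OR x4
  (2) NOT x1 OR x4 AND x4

E1: NOT (x3 AND (x1 OR x1 AND x4) OR NOT x3 AND x1) OR x4
    = NOT (x3 AND x1 OR NOT x3 AND x1) OR x4   (absorption)
    = NOT x1 OR x4   (distribution)
E2: NOT x1 OR x4 AND x4
    = NOT x1 OR x4   (idempotence)
Both reduce to NOT x1 OR x4, so they are equivalent.

Yes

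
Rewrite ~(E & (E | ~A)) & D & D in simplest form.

~(E & (E | ~A)) & D & D
= ~E & D & D   (absorption)
= ~E & D   (idempotence)

~E & D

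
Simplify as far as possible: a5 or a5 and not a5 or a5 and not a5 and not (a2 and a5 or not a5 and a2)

a5 or a5 and not a5 or a5 and not a5 and not (a2 and a5 or not a5 and a2)
= a5 or a5 and not a5 or a5 and not a5 and not a2   (distribution)
= a5 or a5 and not a5   (absorption)
= a5   (complement / identity)

a5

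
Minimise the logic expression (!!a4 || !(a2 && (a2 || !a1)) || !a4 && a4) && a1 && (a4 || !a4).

(a4 || !a2) && a1

(!!a4 || !(a2 && (a2 || !a1)) || !a4 && a4) && a1 && (a4 || !a4)
= (a4 || !(a2 && (a2 || !a1)) || !a4 && a4) && a1 && (a4 || !a4)   [double negation]
= (a4 || !a2 || !a4 && a4) && a1 && (a4 || !a4)   [absorption]
= (a4 || !a2 || !a4 && a4) && a1   [complement / identity]
= (a4 || !a2) && a1   [complement / identity]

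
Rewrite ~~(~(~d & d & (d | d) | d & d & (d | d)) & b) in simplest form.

~d & b

~~(~(~d & d & (d | d) | d & d & (d | d)) & b)
= ~~(~(d & (d | d)) & b)   — distribution
= ~~(~(d & d) & b)   — idempotence
= ~~(~d & b)   — idempotence
= ~d & b   — double negation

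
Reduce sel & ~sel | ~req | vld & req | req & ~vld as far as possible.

sel & ~sel | ~req | vld & req | req & ~vld
= ~req | vld & req | req & ~vld   (complement / identity)
= ~req | req   (distribution)
= 1   (complement)

1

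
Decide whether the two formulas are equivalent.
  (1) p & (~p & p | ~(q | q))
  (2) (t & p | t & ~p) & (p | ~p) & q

No

E1: p & (~p & p | ~(q | q))
    = p & (~p & p | ~q)   (idempotence)
    = p & ~q   (complement / identity)
E2: (t & p | t & ~p) & (p | ~p) & q
    = (t & p | t & ~p) & q   (complement / identity)
    = t & q   (distribution)
These differ: at p=1, q=0, t=1, E1 = 1 but E2 = 0.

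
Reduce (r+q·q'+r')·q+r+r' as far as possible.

1

(r+q·q'+r')·q+r+r'
= (r+r')·q+r+r'   (complement / identity)
= r+r'   (absorption)
= 1   (complement)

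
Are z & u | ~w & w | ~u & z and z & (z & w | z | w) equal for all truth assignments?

E1: z & u | ~w & w | ~u & z
    = z & u | ~u & z
    = z
E2: z & (z & w | z | w)
    = z & (z | w)
    = z
Both reduce to z, so they are equivalent.

Yes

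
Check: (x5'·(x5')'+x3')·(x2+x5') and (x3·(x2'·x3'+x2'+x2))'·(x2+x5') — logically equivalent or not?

E1: (x5'·(x5')'+x3')·(x2+x5')
    = (x5'·x5+x3')·(x2+x5')   (double negation)
    = x3'·(x2+x5')   (complement / identity)
E2: (x3·(x2'·x3'+x2'+x2))'·(x2+x5')
    = (x3·(x2'+x2))'·(x2+x5')   (absorption)
    = x3'·(x2+x5')   (complement / identity)
Both reduce to x3'·(x2+x5'), so they are equivalent.

Yes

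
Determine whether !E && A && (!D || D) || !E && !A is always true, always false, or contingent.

contingent

!E && A && (!D || D) || !E && !A
= !E && A || !E && !A   (complement / identity)
= !E   (distribution)
This depends on E, so it is not a constant.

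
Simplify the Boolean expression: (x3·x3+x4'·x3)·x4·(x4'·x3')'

(x3·x3+x4'·x3)·x4·(x4'·x3')'
= x3·(x3+x4')·x4·(x4'·x3')'
= x3·x4·(x4'·x3')'
= x3·x4·(x4+x3)
= x3·x4

x3·x4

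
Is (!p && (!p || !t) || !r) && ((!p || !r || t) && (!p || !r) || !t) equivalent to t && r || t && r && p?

No

E1: (!p && (!p || !t) || !r) && ((!p || !r || t) && (!p || !r) || !t)
    = (!p || !r) && ((!p || !r || t) && (!p || !r) || !t)   [absorption]
    = (!p || !r) && (!p || !r || !t)   [absorption]
    = !p || !r   [absorption]
E2: t && r || t && r && p
    = t && r   [absorption]
These differ: at p=0, r=0, t=0, E1 = 1 but E2 = 0.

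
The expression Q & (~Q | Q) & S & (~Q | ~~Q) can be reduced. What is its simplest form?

Q & S

Q & (~Q | Q) & S & (~Q | ~~Q)
= Q & (~Q | Q) & S & (~Q | Q)
= Q & (~Q | Q) & S
= Q & S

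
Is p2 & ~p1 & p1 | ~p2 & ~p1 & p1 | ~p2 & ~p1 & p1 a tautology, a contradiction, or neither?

p2 & ~p1 & p1 | ~p2 & ~p1 & p1 | ~p2 & ~p1 & p1
= p2 & ~p1 & p1 | ~p2 & ~p1 & p1   — idempotence
= ~p1 & p1   — distribution
= 0   — complement

contradiction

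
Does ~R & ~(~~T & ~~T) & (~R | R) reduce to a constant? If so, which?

no

~R & ~(~~T & ~~T) & (~R | R)
= ~R & (~T | ~T) & (~R | R)   (De Morgan)
= ~R & (~T | ~T)   (complement / identity)
= ~R & ~T   (idempotence)
This depends on R, T, so it is not a constant.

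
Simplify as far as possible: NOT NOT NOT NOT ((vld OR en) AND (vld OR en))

vld OR en

NOT NOT NOT NOT ((vld OR en) AND (vld OR en))
= NOT NOT NOT NOT (vld OR en)   [idempotence]
= NOT NOT (vld OR en)   [double negation]
= vld OR en   [double negation]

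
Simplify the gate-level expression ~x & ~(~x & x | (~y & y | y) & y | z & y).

~x & ~y

~x & ~(~x & x | (~y & y | y) & y | z & y)
= ~x & ~(~x & x | y & y | z & y)   — complement / identity
= ~x & ~(~x & x | y & (y | z))   — distribution
= ~x & ~(y & (y | z))   — complement / identity
= ~x & ~y   — absorption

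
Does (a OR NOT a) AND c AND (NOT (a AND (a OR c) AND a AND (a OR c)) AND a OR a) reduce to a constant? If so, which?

(a OR NOT a) AND c AND (NOT (a AND (a OR c) AND a AND (a OR c)) AND a OR a)
= c AND (NOT (a AND (a OR c) AND a AND (a OR c)) AND a OR a)   [complement / identity]
= c AND (NOT (a AND (a OR c)) AND a OR a)   [idempotence]
= c AND (NOT a AND a OR a)   [absorption]
= c AND a   [complement / identity]
This depends on a, c, so it is not a constant.

no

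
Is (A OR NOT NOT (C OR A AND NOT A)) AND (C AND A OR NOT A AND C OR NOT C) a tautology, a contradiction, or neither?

(A OR NOT NOT (C OR A AND NOT A)) AND (C AND A OR NOT A AND C OR NOT C)
= (A OR NOT NOT (C OR A AND NOT A)) AND (C OR NOT C)   [distribution]
= (A OR C OR A AND NOT A) AND (C OR NOT C)   [double negation]
= A OR C OR A AND NOT A   [complement / identity]
= A OR C   [complement / identity]
This depends on A, C, so it is not a constant.

neither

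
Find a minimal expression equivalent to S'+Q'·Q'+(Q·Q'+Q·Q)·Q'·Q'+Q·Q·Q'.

S'+Q'·Q'+(Q·Q'+Q·Q)·Q'·Q'+Q·Q·Q'
= S'+Q'·Q'+Q·Q'·Q'+Q·Q·Q'   — distribution
= S'+Q'·Q'+Q·Q'   — distribution
= S'+Q'   — distribution

S'+Q'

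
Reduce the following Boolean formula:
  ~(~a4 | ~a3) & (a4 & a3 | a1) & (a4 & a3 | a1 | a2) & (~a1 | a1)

~(~a4 | ~a3) & (a4 & a3 | a1) & (a4 & a3 | a1 | a2) & (~a1 | a1)
= a4 & a3 & (a4 & a3 | a1) & (a4 & a3 | a1 | a2) & (~a1 | a1)   — De Morgan
= a4 & a3 & (a4 & a3 | a1) & (a4 & a3 | a1 | a2)   — complement / identity
= a4 & a3 & (a4 & a3 | a1)   — absorption
= a4 & a3   — absorption

a4 & a3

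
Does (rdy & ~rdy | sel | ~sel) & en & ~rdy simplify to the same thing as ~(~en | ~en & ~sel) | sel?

No

E1: (rdy & ~rdy | sel | ~sel) & en & ~rdy
    = (sel | ~sel) & en & ~rdy   [complement / identity]
    = en & ~rdy   [complement / identity]
E2: ~(~en | ~en & ~sel) | sel
    = ~~en | sel   [absorption]
    = en | sel   [double negation]
These differ: at en=0, rdy=1, sel=1, E1 = 0 but E2 = 1.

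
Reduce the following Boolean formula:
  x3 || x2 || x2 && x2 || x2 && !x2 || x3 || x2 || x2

x3 || x2 || x2 && x2 || x2 && !x2 || x3 || x2 || x2
= x3 || x2 || x2 || x3 || x2 || x2
= x3 || x2 || x2
= x3 || x2

x3 || x2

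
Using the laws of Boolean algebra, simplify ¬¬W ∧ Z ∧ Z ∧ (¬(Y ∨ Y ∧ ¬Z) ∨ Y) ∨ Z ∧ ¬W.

Z

¬¬W ∧ Z ∧ Z ∧ (¬(Y ∨ Y ∧ ¬Z) ∨ Y) ∨ Z ∧ ¬W
= ¬¬W ∧ Z ∧ Z ∧ (¬Y ∨ Y) ∨ Z ∧ ¬W
= ¬¬W ∧ Z ∧ Z ∨ Z ∧ ¬W
= ¬¬W ∧ Z ∨ Z ∧ ¬W
= W ∧ Z ∨ Z ∧ ¬W
= Z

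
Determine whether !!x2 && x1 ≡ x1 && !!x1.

No

E1: !!x2 && x1
    = x2 && x1   — double negation
E2: x1 && !!x1
    = x1 && x1   — double negation
    = x1   — idempotence
These differ: at x1=1, x2=0, E1 = 0 but E2 = 1.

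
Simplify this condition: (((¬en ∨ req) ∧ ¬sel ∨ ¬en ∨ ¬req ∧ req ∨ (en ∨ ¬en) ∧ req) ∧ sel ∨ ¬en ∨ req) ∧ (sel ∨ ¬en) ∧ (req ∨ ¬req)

(((¬en ∨ req) ∧ ¬sel ∨ ¬en ∨ ¬req ∧ req ∨ (en ∨ ¬en) ∧ req) ∧ sel ∨ ¬en ∨ req) ∧ (sel ∨ ¬en) ∧ (req ∨ ¬req)
= (((¬en ∨ req) ∧ ¬sel ∨ ¬en ∨ (en ∨ ¬en) ∧ req) ∧ sel ∨ ¬en ∨ req) ∧ (sel ∨ ¬en) ∧ (req ∨ ¬req)   (complement / identity)
= (((¬en ∨ req) ∧ ¬sel ∨ ¬en ∨ req) ∧ sel ∨ ¬en ∨ req) ∧ (sel ∨ ¬en) ∧ (req ∨ ¬req)   (complement / identity)
= ((¬en ∨ req) ∧ sel ∨ ¬en ∨ req) ∧ (sel ∨ ¬en) ∧ (req ∨ ¬req)   (absorption)
= (¬en ∨ req) ∧ (sel ∨ ¬en) ∧ (req ∨ ¬req)   (absorption)
= (¬en ∨ req ∧ sel) ∧ (req ∨ ¬req)   (distribution)
= ¬en ∨ req ∧ sel   (complement / identity)

¬en ∨ req ∧ sel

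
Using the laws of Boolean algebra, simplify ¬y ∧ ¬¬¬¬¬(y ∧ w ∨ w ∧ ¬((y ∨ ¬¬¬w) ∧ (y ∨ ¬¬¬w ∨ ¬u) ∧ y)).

¬y ∧ ¬¬¬¬¬(y ∧ w ∨ w ∧ ¬((y ∨ ¬¬¬w) ∧ (y ∨ ¬¬¬w ∨ ¬u) ∧ y))
= ¬y ∧ ¬¬¬¬¬(y ∧ w ∨ w ∧ ¬((y ∨ ¬¬¬w) ∧ y))   [absorption]
= ¬y ∧ ¬¬¬¬¬(y ∧ w ∨ w ∧ ¬((y ∨ ¬w) ∧ y))   [double negation]
= ¬y ∧ ¬¬¬¬¬(y ∧ w ∨ w ∧ ¬y)   [absorption]
= ¬y ∧ ¬¬¬(y ∧ w ∨ w ∧ ¬y)   [double negation]
= ¬y ∧ ¬(y ∧ w ∨ w ∧ ¬y)   [double negation]
= ¬y ∧ ¬w   [distribution]

¬y ∧ ¬w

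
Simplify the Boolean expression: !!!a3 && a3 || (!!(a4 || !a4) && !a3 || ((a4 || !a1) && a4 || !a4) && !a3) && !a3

!!!a3 && a3 || (!!(a4 || !a4) && !a3 || ((a4 || !a1) && a4 || !a4) && !a3) && !a3
= !!!a3 && a3 || (!!(a4 || !a4) && !a3 || (a4 || !a4) && !a3) && !a3   [absorption]
= !!!a3 && a3 || ((a4 || !a4) && !a3 || (a4 || !a4) && !a3) && !a3   [double negation]
= !a3 && a3 || ((a4 || !a4) && !a3 || (a4 || !a4) && !a3) && !a3   [double negation]
= !a3 && a3 || (a4 || !a4) && !a3 && !a3   [idempotence]
= !a3 && a3 || !a3 && !a3   [complement / identity]
= !a3   [distribution]

!a3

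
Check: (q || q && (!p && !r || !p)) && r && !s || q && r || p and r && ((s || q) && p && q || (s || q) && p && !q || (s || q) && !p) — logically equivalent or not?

E1: (q || q && (!p && !r || !p)) && r && !s || q && r || p
    = (q || q && !p) && r && !s || q && r || p
    = q && r && !s || q && r || p
    = q && r || p
E2: r && ((s || q) && p && q || (s || q) && p && !q || (s || q) && !p)
    = r && ((s || q) && p || (s || q) && !p)
    = r && (s || q)
These differ: at p=1, q=1, r=0, s=1, E1 = 1 but E2 = 0.

No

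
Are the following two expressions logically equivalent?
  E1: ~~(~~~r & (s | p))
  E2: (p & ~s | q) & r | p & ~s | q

E1: ~~(~~~r & (s | p))
    = ~~~r & (s | p)   [double negation]
    = ~r & (s | p)   [double negation]
E2: (p & ~s | q) & r | p & ~s | q
    = p & ~s | q   [absorption]
These differ: at p=1, q=1, r=1, s=0, E1 = 0 but E2 = 1.

No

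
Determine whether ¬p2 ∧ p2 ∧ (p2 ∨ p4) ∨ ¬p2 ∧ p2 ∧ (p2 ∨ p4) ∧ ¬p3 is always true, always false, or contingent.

¬p2 ∧ p2 ∧ (p2 ∨ p4) ∨ ¬p2 ∧ p2 ∧ (p2 ∨ p4) ∧ ¬p3
= ¬p2 ∧ p2 ∧ (p2 ∨ p4)   (absorption)
= ¬p2 ∧ p2   (absorption)
= False   (complement)

always false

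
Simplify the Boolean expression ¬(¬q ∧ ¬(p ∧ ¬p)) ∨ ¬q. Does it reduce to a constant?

True

¬(¬q ∧ ¬(p ∧ ¬p)) ∨ ¬q
= q ∨ p ∧ ¬p ∨ ¬q
= q ∨ ¬q
= True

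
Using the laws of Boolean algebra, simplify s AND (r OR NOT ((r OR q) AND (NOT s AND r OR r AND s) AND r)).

s AND (r OR NOT ((r OR q) AND (NOT s AND r OR r AND s) AND r))
= s AND (r OR NOT ((r OR q) AND r AND r))   — distribution
= s AND (r OR NOT (r AND r))   — absorption
= s AND (r OR NOT r)   — idempotence
= s   — complement / identity

s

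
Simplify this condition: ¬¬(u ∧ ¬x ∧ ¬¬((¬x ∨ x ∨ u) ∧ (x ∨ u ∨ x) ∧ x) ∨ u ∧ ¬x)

u ∧ ¬x

¬¬(u ∧ ¬x ∧ ¬¬((¬x ∨ x ∨ u) ∧ (x ∨ u ∨ x) ∧ x) ∨ u ∧ ¬x)
= ¬¬(u ∧ ¬x ∧ ¬¬((x ∨ u ∨ ¬x ∧ x) ∧ x) ∨ u ∧ ¬x)
= u ∧ ¬x ∧ ¬¬((x ∨ u ∨ ¬x ∧ x) ∧ x) ∨ u ∧ ¬x
= u ∧ ¬x ∧ ¬¬((x ∨ u) ∧ x) ∨ u ∧ ¬x
= u ∧ ¬x ∧ ¬¬x ∨ u ∧ ¬x
= u ∧ ¬x ∧ x ∨ u ∧ ¬x
= u ∧ ¬x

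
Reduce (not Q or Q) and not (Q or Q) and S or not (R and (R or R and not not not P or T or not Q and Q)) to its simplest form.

(not Q or Q) and not (Q or Q) and S or not (R and (R or R and not not not P or T or not Q and Q))
= not (Q or Q) and S or not (R and (R or R and not not not P or T or not Q and Q))   — complement / identity
= not (Q or Q) and S or not (R and (R or R and not P or T or not Q and Q))   — double negation
= not (Q or Q) and S or not (R and (R or R and not P or T))   — complement / identity
= not (Q or Q) and S or not (R and (R or T))   — absorption
= not (Q or Q) and S or not R   — absorption
= not Q and S or not R   — idempotence

not Q and S or not R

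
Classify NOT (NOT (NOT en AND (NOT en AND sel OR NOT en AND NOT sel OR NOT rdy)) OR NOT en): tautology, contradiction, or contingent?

contradiction

NOT (NOT (NOT en AND (NOT en AND sel OR NOT en AND NOT sel OR NOT rdy)) OR NOT en)
= NOT (NOT (NOT en AND (NOT en OR NOT rdy)) OR NOT en)
= NOT en AND (NOT en OR NOT rdy) AND en
= NOT en AND en
= FALSE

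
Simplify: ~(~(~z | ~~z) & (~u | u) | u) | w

~(~(~z | ~~z) & (~u | u) | u) | w
= ~(~(~z | ~~z) | u) | w   (complement / identity)
= ~(z & ~z | u) | w   (De Morgan)
= ~u | w   (complement / identity)

~u | w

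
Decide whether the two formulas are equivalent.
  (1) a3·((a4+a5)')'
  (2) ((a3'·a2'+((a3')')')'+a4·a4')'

E1: a3·((a4+a5)')'
    = a3·(a4+a5)   [double negation]
E2: ((a3'·a2'+((a3')')')'+a4·a4')'
    = ((a3'·a2'+a3')'+a4·a4')'   [double negation]
    = ((a3')'+a4·a4')'   [absorption]
    = ((a3')')'   [complement / identity]
    = a3'   [double negation]
These differ: at a2=1, a3=0, a4=0, a5=0, E1 = 0 but E2 = 1.

No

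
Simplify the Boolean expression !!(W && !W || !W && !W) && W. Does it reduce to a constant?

!!(W && !W || !W && !W) && W
= !!!W && W   (distribution)
= !W && W   (double negation)
= false   (complement)

false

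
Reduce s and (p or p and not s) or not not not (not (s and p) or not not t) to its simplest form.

s and (p or p and not s) or not not not (not (s and p) or not not t)
= s and p or not not not (not (s and p) or not not t)   (absorption)
= s and p or not (not (s and p) or not not t)   (double negation)
= s and p or s and p and not t   (De Morgan)
= s and p   (absorption)

s and p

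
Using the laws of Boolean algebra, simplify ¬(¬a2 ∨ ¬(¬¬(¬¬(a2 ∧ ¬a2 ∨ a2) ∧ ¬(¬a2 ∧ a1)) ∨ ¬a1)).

a2

¬(¬a2 ∨ ¬(¬¬(¬¬(a2 ∧ ¬a2 ∨ a2) ∧ ¬(¬a2 ∧ a1)) ∨ ¬a1))
= ¬(¬a2 ∨ ¬(¬¬(a2 ∧ ¬a2 ∨ a2) ∧ ¬(¬a2 ∧ a1)) ∧ a1)   (De Morgan)
= ¬(¬a2 ∨ (¬(a2 ∧ ¬a2 ∨ a2) ∨ ¬a2 ∧ a1) ∧ a1)   (De Morgan)
= ¬(¬a2 ∨ (¬a2 ∨ ¬a2 ∧ a1) ∧ a1)   (complement / identity)
= ¬(¬a2 ∨ ¬a2 ∧ a1)   (absorption)
= ¬¬a2   (absorption)
= a2   (double negation)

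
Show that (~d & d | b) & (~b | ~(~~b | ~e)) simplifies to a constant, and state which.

0

(~d & d | b) & (~b | ~(~~b | ~e))
= b & (~b | ~(~~b | ~e))   (complement / identity)
= b & (~b | ~b & e)   (De Morgan)
= b & ~b   (absorption)
= 0   (complement)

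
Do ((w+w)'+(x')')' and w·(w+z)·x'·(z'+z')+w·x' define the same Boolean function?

E1: ((w+w)'+(x')')'
    = (w'+(x')')'   [idempotence]
    = w·x'   [De Morgan]
E2: w·(w+z)·x'·(z'+z')+w·x'
    = w·x'·(z'+z')+w·x'   [absorption]
    = w·x'·z'+w·x'   [idempotence]
    = w·x'   [absorption]
Both reduce to w·x', so they are equivalent.

Yes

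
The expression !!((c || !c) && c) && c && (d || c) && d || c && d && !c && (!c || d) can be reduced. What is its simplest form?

!!((c || !c) && c) && c && (d || c) && d || c && d && !c && (!c || d)
= !!((c || !c) && c) && c && (d || c) && d || c && d && !c   — absorption
= (c || !c) && c && c && (d || c) && d || c && d && !c   — double negation
= c && c && (d || c) && d || c && d && !c   — complement / identity
= c && c && d || c && d && !c   — absorption
= c && d   — distribution

c && d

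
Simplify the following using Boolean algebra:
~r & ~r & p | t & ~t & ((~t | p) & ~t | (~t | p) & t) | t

~r & p | t

~r & ~r & p | t & ~t & ((~t | p) & ~t | (~t | p) & t) | t
= ~r & ~r & p | t & ~t & (~t | p) | t   [distribution]
= ~r & ~r & p | t & ~t | t   [absorption]
= ~r & ~r & p | t   [complement / identity]
= ~r & p | t   [idempotence]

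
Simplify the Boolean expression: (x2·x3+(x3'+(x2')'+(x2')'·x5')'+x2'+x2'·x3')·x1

(x2·x3+(x3'+(x2')'+(x2')'·x5')'+x2'+x2'·x3')·x1
= (x2·x3+(x3'+(x2')')'+x2'+x2'·x3')·x1
= (x2·x3+(x3'+(x2')')'+x2')·x1
= (x2·x3+x3·x2'+x2')·x1
= (x3+x2')·x1

(x3+x2')·x1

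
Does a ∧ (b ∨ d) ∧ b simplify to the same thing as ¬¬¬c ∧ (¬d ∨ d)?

E1: a ∧ (b ∨ d) ∧ b
    = a ∧ b
E2: ¬¬¬c ∧ (¬d ∨ d)
    = ¬¬¬c
    = ¬c
These differ: at a=0, b=0, c=0, d=1, E1 = 0 but E2 = 1.

No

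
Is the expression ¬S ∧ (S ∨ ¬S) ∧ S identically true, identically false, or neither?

identically false

¬S ∧ (S ∨ ¬S) ∧ S
= ¬S ∧ S   [complement / identity]
= False   [complement]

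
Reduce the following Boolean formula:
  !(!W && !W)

!(!W && !W)
= W || W   (De Morgan)
= W   (idempotence)

W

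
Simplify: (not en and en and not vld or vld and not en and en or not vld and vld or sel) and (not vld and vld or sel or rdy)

(not en and en and not vld or vld and not en and en or not vld and vld or sel) and (not vld and vld or sel or rdy)
= (not en and en or not vld and vld or sel) and (not vld and vld or sel or rdy)
= (not vld and vld or sel) and (not vld and vld or sel or rdy)
= not vld and vld or sel
= sel

sel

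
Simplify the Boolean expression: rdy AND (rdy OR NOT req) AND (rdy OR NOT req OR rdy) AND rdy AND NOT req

rdy AND (rdy OR NOT req) AND (rdy OR NOT req OR rdy) AND rdy AND NOT req
= rdy AND (rdy OR NOT req) AND rdy AND NOT req   — absorption
= rdy AND rdy AND NOT req   — absorption
= rdy AND NOT req   — idempotence

rdy AND NOT req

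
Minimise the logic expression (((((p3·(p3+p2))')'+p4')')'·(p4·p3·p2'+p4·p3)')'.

(((((p3·(p3+p2))')'+p4')')'·(p4·p3·p2'+p4·p3)')'
= (((((p3·(p3+p2))')'+p4')')'·(p4·p3)')'   (absorption)
= (((p3·(p3+p2))')'+p4')'+p4·p3   (De Morgan)
= (p3·(p3+p2))'·p4+p4·p3   (De Morgan)
= p3'·p4+p4·p3   (absorption)
= p4   (distribution)

p4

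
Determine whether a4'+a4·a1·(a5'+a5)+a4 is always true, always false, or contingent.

always true

a4'+a4·a1·(a5'+a5)+a4
= a4'+a4·a1+a4   — complement / identity
= a4'+a4   — absorption
= 1   — complement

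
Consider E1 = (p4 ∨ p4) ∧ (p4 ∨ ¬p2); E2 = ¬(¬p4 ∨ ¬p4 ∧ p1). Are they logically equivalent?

Yes

E1: (p4 ∨ p4) ∧ (p4 ∨ ¬p2)
    = p4 ∧ ¬p2 ∨ p4
    = p4
E2: ¬(¬p4 ∨ ¬p4 ∧ p1)
    = ¬¬p4
    = p4
Both reduce to p4, so they are equivalent.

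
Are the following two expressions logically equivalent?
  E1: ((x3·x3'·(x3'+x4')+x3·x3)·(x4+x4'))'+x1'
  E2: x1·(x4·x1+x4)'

E1: ((x3·x3'·(x3'+x4')+x3·x3)·(x4+x4'))'+x1'
    = ((x3·x3'+x3·x3)·(x4+x4'))'+x1'   (absorption)
    = (x3·x3'+x3·x3)'+x1'   (complement / identity)
    = x3'+x1'   (distribution)
E2: x1·(x4·x1+x4)'
    = x1·x4'   (absorption)
These differ: at x1=0, x3=0, x4=1, E1 = 1 but E2 = 0.

No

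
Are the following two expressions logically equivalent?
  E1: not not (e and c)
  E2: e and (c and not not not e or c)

Yes

E1: not not (e and c)
    = e and c   — double negation
E2: e and (c and not not not e or c)
    = e and (c and not e or c)   — double negation
    = e and c   — absorption
Both reduce to e and c, so they are equivalent.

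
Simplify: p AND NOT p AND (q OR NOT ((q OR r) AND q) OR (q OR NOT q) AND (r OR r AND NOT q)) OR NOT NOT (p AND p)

p AND NOT p AND (q OR NOT ((q OR r) AND q) OR (q OR NOT q) AND (r OR r AND NOT q)) OR NOT NOT (p AND p)
= p AND NOT p AND (q OR NOT ((q OR r) AND q) OR (q OR NOT q) AND r) OR NOT NOT (p AND p)   [absorption]
= p AND NOT p AND (q OR NOT q OR (q OR NOT q) AND r) OR NOT NOT (p AND p)   [absorption]
= p AND NOT p AND (q OR NOT q) OR NOT NOT (p AND p)   [absorption]
= p AND NOT p OR NOT NOT (p AND p)   [complement / identity]
= p AND NOT p OR p AND p   [double negation]
= p   [distribution]

p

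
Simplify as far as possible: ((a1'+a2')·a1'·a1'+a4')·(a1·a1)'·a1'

a1'

((a1'+a2')·a1'·a1'+a4')·(a1·a1)'·a1'
= ((a1'+a2')·a1'·a1'+a4')·a1'·a1'   (idempotence)
= (a1'·a1'+a4')·a1'·a1'   (absorption)
= a1'·a1'   (absorption)
= a1'   (idempotence)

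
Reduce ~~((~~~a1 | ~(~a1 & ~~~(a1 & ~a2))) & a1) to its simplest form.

~~((~~~a1 | ~(~a1 & ~~~(a1 & ~a2))) & a1)
= ~~((~~~a1 | ~(~a1 & ~(a1 & ~a2))) & a1)   (double negation)
= (~~~a1 | ~(~a1 & ~(a1 & ~a2))) & a1   (double negation)
= (~~~a1 | a1 | a1 & ~a2) & a1   (De Morgan)
= (~~~a1 | a1) & a1   (absorption)
= (~a1 | a1) & a1   (double negation)
= a1   (complement / identity)

a1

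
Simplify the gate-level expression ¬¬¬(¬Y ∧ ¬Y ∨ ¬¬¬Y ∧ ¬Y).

Y

¬¬¬(¬Y ∧ ¬Y ∨ ¬¬¬Y ∧ ¬Y)
= ¬¬¬(¬Y ∧ ¬Y ∨ ¬Y ∧ ¬Y)   [double negation]
= ¬¬¬(¬Y ∧ ¬Y)   [idempotence]
= ¬¬(Y ∨ Y)   [De Morgan]
= ¬¬Y   [idempotence]
= Y   [double negation]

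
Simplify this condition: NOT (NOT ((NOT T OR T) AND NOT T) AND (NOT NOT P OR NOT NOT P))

NOT T OR NOT P

NOT (NOT ((NOT T OR T) AND NOT T) AND (NOT NOT P OR NOT NOT P))
= NOT (NOT ((NOT T OR T) AND NOT T) AND NOT NOT P)
= NOT (NOT NOT T AND NOT NOT P)
= NOT T OR NOT P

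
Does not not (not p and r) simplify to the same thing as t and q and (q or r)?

E1: not not (not p and r)
    = not p and r   [double negation]
E2: t and q and (q or r)
    = t and q   [absorption]
These differ: at p=0, q=1, r=1, t=0, E1 = 1 but E2 = 0.

No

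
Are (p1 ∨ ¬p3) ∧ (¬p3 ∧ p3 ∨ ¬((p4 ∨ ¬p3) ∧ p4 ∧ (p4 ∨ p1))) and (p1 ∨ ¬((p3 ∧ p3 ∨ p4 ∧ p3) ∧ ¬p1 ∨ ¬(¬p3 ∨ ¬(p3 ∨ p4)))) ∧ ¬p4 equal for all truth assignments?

E1: (p1 ∨ ¬p3) ∧ (¬p3 ∧ p3 ∨ ¬((p4 ∨ ¬p3) ∧ p4 ∧ (p4 ∨ p1)))
    = (p1 ∨ ¬p3) ∧ (¬p3 ∧ p3 ∨ ¬(p4 ∧ (p4 ∨ p1)))   [absorption]
    = (p1 ∨ ¬p3) ∧ ¬(p4 ∧ (p4 ∨ p1))   [complement / identity]
    = (p1 ∨ ¬p3) ∧ ¬p4   [absorption]
E2: (p1 ∨ ¬((p3 ∧ p3 ∨ p4 ∧ p3) ∧ ¬p1 ∨ ¬(¬p3 ∨ ¬(p3 ∨ p4)))) ∧ ¬p4
    = (p1 ∨ ¬((p3 ∧ p3 ∨ p4 ∧ p3) ∧ ¬p1 ∨ p3 ∧ (p3 ∨ p4))) ∧ ¬p4   [De Morgan]
    = (p1 ∨ ¬(p3 ∧ (p3 ∨ p4) ∧ ¬p1 ∨ p3 ∧ (p3 ∨ p4))) ∧ ¬p4   [distribution]
    = (p1 ∨ ¬(p3 ∧ (p3 ∨ p4))) ∧ ¬p4   [absorption]
    = (p1 ∨ ¬p3) ∧ ¬p4   [absorption]
Both reduce to (p1 ∨ ¬p3) ∧ ¬p4, so they are equivalent.

Yes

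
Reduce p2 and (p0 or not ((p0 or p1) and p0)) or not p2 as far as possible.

p2 and (p0 or not ((p0 or p1) and p0)) or not p2
= p2 and (p0 or not p0) or not p2
= p2 or not p2
= True

True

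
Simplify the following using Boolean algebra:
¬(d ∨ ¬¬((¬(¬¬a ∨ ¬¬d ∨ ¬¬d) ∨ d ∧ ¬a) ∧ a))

¬(d ∨ ¬¬((¬(¬¬a ∨ ¬¬d ∨ ¬¬d) ∨ d ∧ ¬a) ∧ a))
= ¬(d ∨ ¬¬((¬(¬¬a ∨ ¬¬d) ∨ d ∧ ¬a) ∧ a))   — idempotence
= ¬(d ∨ (¬(¬¬a ∨ ¬¬d) ∨ d ∧ ¬a) ∧ a)   — double negation
= ¬(d ∨ (¬a ∧ ¬d ∨ d ∧ ¬a) ∧ a)   — De Morgan
= ¬(d ∨ ¬a ∧ a)   — distribution
= ¬d   — complement / identity

¬d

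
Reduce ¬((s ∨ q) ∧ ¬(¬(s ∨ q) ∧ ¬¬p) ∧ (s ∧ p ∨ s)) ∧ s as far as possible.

False

¬((s ∨ q) ∧ ¬(¬(s ∨ q) ∧ ¬¬p) ∧ (s ∧ p ∨ s)) ∧ s
= ¬((s ∨ q) ∧ (s ∨ q ∨ ¬p) ∧ (s ∧ p ∨ s)) ∧ s
= ¬((s ∨ q) ∧ (s ∧ p ∨ s)) ∧ s
= ¬((s ∨ q) ∧ s) ∧ s
= ¬s ∧ s
= False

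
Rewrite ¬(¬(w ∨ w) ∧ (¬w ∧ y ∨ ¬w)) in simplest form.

w

¬(¬(w ∨ w) ∧ (¬w ∧ y ∨ ¬w))
= ¬(¬(w ∨ w) ∧ ¬w)   [absorption]
= ¬(¬w ∧ ¬w)   [idempotence]
= ¬¬w   [idempotence]
= w   [double negation]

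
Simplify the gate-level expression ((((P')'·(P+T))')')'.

P'

((((P')'·(P+T))')')'
= ((P')'·(P+T))'
= (P·(P+T))'
= P'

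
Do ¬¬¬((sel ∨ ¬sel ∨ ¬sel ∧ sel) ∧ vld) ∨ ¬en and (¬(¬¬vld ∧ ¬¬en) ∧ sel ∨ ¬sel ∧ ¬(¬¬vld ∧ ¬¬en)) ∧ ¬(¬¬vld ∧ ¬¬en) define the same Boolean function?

Yes

E1: ¬¬¬((sel ∨ ¬sel ∨ ¬sel ∧ sel) ∧ vld) ∨ ¬en
    = ¬¬¬((sel ∨ ¬sel) ∧ vld) ∨ ¬en
    = ¬¬¬vld ∨ ¬en
    = ¬vld ∨ ¬en
E2: (¬(¬¬vld ∧ ¬¬en) ∧ sel ∨ ¬sel ∧ ¬(¬¬vld ∧ ¬¬en)) ∧ ¬(¬¬vld ∧ ¬¬en)
    = ¬(¬¬vld ∧ ¬¬en) ∧ ¬(¬¬vld ∧ ¬¬en)
    = ¬(¬¬vld ∧ ¬¬en)
    = ¬vld ∨ ¬en
Both reduce to ¬vld ∨ ¬en, so they are equivalent.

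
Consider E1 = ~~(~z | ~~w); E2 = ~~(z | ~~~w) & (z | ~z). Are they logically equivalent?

No

E1: ~~(~z | ~~w)
    = ~z | ~~w   — double negation
    = ~z | w   — double negation
E2: ~~(z | ~~~w) & (z | ~z)
    = ~~(z | ~w) & (z | ~z)   — double negation
    = ~~(z | ~w)   — complement / identity
    = z | ~w   — double negation
These differ: at w=1, z=0, E1 = 1 but E2 = 0.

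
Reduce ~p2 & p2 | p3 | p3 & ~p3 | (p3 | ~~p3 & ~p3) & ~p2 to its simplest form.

~p2 & p2 | p3 | p3 & ~p3 | (p3 | ~~p3 & ~p3) & ~p2
= p3 | p3 & ~p3 | (p3 | ~~p3 & ~p3) & ~p2   (complement / identity)
= p3 | p3 & ~p3 | (p3 | p3 & ~p3) & ~p2   (double negation)
= p3 | p3 & ~p3   (absorption)
= p3   (complement / identity)

p3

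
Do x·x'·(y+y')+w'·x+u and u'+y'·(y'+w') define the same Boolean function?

No

E1: x·x'·(y+y')+w'·x+u
    = x·x'+w'·x+u   — complement / identity
    = w'·x+u   — complement / identity
E2: u'+y'·(y'+w')
    = u'+y'   — absorption
These differ: at u=1, w=0, x=1, y=1, E1 = 1 but E2 = 0.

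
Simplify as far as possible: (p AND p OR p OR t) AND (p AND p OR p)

p

(p AND p OR p OR t) AND (p AND p OR p)
= p AND p OR p
= p OR p
= p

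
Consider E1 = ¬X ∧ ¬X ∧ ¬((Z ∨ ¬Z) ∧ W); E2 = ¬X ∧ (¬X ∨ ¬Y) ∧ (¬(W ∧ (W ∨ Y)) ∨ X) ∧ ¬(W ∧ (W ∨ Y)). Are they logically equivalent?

Yes

E1: ¬X ∧ ¬X ∧ ¬((Z ∨ ¬Z) ∧ W)
    = ¬X ∧ ¬((Z ∨ ¬Z) ∧ W)   (idempotence)
    = ¬X ∧ ¬W   (complement / identity)
E2: ¬X ∧ (¬X ∨ ¬Y) ∧ (¬(W ∧ (W ∨ Y)) ∨ X) ∧ ¬(W ∧ (W ∨ Y))
    = ¬X ∧ (¬(W ∧ (W ∨ Y)) ∨ X) ∧ ¬(W ∧ (W ∨ Y))   (absorption)
    = ¬X ∧ ¬(W ∧ (W ∨ Y))   (absorption)
    = ¬X ∧ ¬W   (absorption)
Both reduce to ¬X ∧ ¬W, so they are equivalent.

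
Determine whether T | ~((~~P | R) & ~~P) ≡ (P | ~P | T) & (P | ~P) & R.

E1: T | ~((~~P | R) & ~~P)
    = T | ~~~P   [absorption]
    = T | ~P   [double negation]
E2: (P | ~P | T) & (P | ~P) & R
    = (P | ~P) & R   [absorption]
    = R   [complement / identity]
These differ: at P=1, R=0, T=1, E1 = 1 but E2 = 0.

No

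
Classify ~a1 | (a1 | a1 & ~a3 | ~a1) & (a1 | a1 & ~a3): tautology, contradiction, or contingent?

~a1 | (a1 | a1 & ~a3 | ~a1) & (a1 | a1 & ~a3)
= ~a1 | a1 | a1 & ~a3   (absorption)
= ~a1 | a1   (absorption)
= 1   (complement)

tautology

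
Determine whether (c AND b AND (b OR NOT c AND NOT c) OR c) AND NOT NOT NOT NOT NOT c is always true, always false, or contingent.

always false

(c AND b AND (b OR NOT c AND NOT c) OR c) AND NOT NOT NOT NOT NOT c
= (c AND b AND (b OR NOT c AND NOT c) OR c) AND NOT NOT NOT c   (double negation)
= (c AND b AND (b OR NOT c) OR c) AND NOT NOT NOT c   (idempotence)
= (c AND b OR c) AND NOT NOT NOT c   (absorption)
= (c AND b OR c) AND NOT c   (double negation)
= c AND NOT c   (absorption)
= FALSE   (complement)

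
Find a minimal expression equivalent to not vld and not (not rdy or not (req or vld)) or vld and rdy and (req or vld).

rdy and (req or vld)

not vld and not (not rdy or not (req or vld)) or vld and rdy and (req or vld)
= not vld and rdy and (req or vld) or vld and rdy and (req or vld)   (De Morgan)
= rdy and (req or vld)   (distribution)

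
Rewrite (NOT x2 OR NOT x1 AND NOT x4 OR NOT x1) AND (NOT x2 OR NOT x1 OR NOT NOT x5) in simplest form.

(NOT x2 OR NOT x1 AND NOT x4 OR NOT x1) AND (NOT x2 OR NOT x1 OR NOT NOT x5)
= (NOT x2 OR NOT x1) AND (NOT x2 OR NOT x1 OR NOT NOT x5)   [absorption]
= (NOT x2 OR NOT x1) AND (NOT x2 OR NOT x1 OR x5)   [double negation]
= NOT x2 OR NOT x1   [absorption]

NOT x2 OR NOT x1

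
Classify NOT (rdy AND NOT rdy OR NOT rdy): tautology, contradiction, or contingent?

contingent

NOT (rdy AND NOT rdy OR NOT rdy)
= NOT NOT rdy
= rdy
This depends on rdy, so it is not a constant.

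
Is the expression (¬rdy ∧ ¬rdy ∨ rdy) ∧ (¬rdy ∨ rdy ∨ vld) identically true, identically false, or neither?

identically true

(¬rdy ∧ ¬rdy ∨ rdy) ∧ (¬rdy ∨ rdy ∨ vld)
= (¬rdy ∨ rdy) ∧ (¬rdy ∨ rdy ∨ vld)   (idempotence)
= ¬rdy ∨ rdy   (absorption)
= True   (complement)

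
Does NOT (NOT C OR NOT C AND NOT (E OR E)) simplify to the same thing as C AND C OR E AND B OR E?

No

E1: NOT (NOT C OR NOT C AND NOT (E OR E))
    = NOT (NOT C OR NOT C AND NOT E)   (idempotence)
    = NOT NOT C   (absorption)
    = C   (double negation)
E2: C AND C OR E AND B OR E
    = C AND C OR E   (absorption)
    = C OR E   (idempotence)
These differ: at B=0, C=0, E=1, E1 = 0 but E2 = 1.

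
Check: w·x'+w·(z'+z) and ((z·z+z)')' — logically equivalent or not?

E1: w·x'+w·(z'+z)
    = w·x'+w
    = w
E2: ((z·z+z)')'
    = ((z+z)')'
    = (z')'
    = z
These differ: at w=1, x=0, z=0, E1 = 1 but E2 = 0.

No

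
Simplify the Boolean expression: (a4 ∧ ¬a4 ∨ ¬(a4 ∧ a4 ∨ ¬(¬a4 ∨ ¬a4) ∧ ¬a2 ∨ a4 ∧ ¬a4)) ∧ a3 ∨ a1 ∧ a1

¬a4 ∧ a3 ∨ a1

(a4 ∧ ¬a4 ∨ ¬(a4 ∧ a4 ∨ ¬(¬a4 ∨ ¬a4) ∧ ¬a2 ∨ a4 ∧ ¬a4)) ∧ a3 ∨ a1 ∧ a1
= (a4 ∧ ¬a4 ∨ ¬(a4 ∧ a4 ∨ a4 ∧ a4 ∧ ¬a2 ∨ a4 ∧ ¬a4)) ∧ a3 ∨ a1 ∧ a1   — De Morgan
= (a4 ∧ ¬a4 ∨ ¬(a4 ∧ a4 ∨ a4 ∧ a4 ∧ ¬a2 ∨ a4 ∧ ¬a4)) ∧ a3 ∨ a1   — idempotence
= (a4 ∧ ¬a4 ∨ ¬(a4 ∧ a4 ∨ a4 ∧ ¬a4)) ∧ a3 ∨ a1   — absorption
= ¬(a4 ∧ a4 ∨ a4 ∧ ¬a4) ∧ a3 ∨ a1   — complement / identity
= ¬a4 ∧ a3 ∨ a1   — distribution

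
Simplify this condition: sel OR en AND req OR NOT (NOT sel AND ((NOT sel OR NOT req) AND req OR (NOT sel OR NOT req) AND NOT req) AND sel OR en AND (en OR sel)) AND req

sel OR en AND req OR NOT (NOT sel AND ((NOT sel OR NOT req) AND req OR (NOT sel OR NOT req) AND NOT req) AND sel OR en AND (en OR sel)) AND req
= sel OR en AND req OR NOT (NOT sel AND (NOT sel OR NOT req) AND sel OR en AND (en OR sel)) AND req
= sel OR en AND req OR NOT (NOT sel AND sel OR en AND (en OR sel)) AND req
= sel OR en AND req OR NOT (en AND (en OR sel)) AND req
= sel OR en AND req OR NOT en AND req
= sel OR req

sel OR req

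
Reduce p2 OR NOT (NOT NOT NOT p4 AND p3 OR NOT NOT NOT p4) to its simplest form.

p2 OR NOT (NOT NOT NOT p4 AND p3 OR NOT NOT NOT p4)
= p2 OR NOT NOT NOT NOT p4   — absorption
= p2 OR NOT NOT p4   — double negation
= p2 OR p4   — double negation

p2 OR p4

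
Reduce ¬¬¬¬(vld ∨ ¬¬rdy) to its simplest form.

vld ∨ rdy

¬¬¬¬(vld ∨ ¬¬rdy)
= ¬¬(vld ∨ ¬¬rdy)
= ¬¬(vld ∨ rdy)
= vld ∨ rdy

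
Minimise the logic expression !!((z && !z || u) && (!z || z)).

!!((z && !z || u) && (!z || z))
= !!(z && !z || u)   [complement / identity]
= z && !z || u   [double negation]
= u   [complement / identity]

u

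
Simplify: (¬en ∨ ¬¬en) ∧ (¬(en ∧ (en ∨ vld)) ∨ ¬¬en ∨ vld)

True

(¬en ∨ ¬¬en) ∧ (¬(en ∧ (en ∨ vld)) ∨ ¬¬en ∨ vld)
= (¬en ∨ ¬¬en) ∧ (¬en ∨ ¬¬en ∨ vld)   (absorption)
= ¬en ∨ ¬¬en   (absorption)
= ¬en ∨ en   (double negation)
= True   (complement)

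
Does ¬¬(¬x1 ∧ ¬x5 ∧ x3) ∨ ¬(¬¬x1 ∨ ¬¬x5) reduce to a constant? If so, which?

¬¬(¬x1 ∧ ¬x5 ∧ x3) ∨ ¬(¬¬x1 ∨ ¬¬x5)
= ¬x1 ∧ ¬x5 ∧ x3 ∨ ¬(¬¬x1 ∨ ¬¬x5)
= ¬x1 ∧ ¬x5 ∧ x3 ∨ ¬x1 ∧ ¬x5
= ¬x1 ∧ ¬x5
This depends on x1, x5, so it is not a constant.

no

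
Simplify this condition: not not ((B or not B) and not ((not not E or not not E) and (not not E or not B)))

not not ((B or not B) and not ((not not E or not not E) and (not not E or not B)))
= not not not ((not not E or not not E) and (not not E or not B))   [complement / identity]
= not ((not not E or not not E) and (not not E or not B))   [double negation]
= not (not not E or not not E and not B)   [distribution]
= not not not E   [absorption]
= not E   [double negation]

not E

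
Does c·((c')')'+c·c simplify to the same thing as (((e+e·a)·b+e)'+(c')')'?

E1: c·((c')')'+c·c
    = c·c'+c·c   [double negation]
    = c   [distribution]
E2: (((e+e·a)·b+e)'+(c')')'
    = ((e·b+e)'+(c')')'   [absorption]
    = (e'+(c')')'   [absorption]
    = e·c'   [De Morgan]
These differ: at a=1, b=0, c=1, e=1, E1 = 1 but E2 = 0.

No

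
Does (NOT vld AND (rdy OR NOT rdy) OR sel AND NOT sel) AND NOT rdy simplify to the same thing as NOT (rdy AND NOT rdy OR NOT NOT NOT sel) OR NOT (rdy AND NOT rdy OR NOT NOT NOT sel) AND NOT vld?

E1: (NOT vld AND (rdy OR NOT rdy) OR sel AND NOT sel) AND NOT rdy
    = NOT vld AND (rdy OR NOT rdy) AND NOT rdy   [complement / identity]
    = NOT vld AND NOT rdy   [complement / identity]
E2: NOT (rdy AND NOT rdy OR NOT NOT NOT sel) OR NOT (rdy AND NOT rdy OR NOT NOT NOT sel) AND NOT vld
    = NOT (rdy AND NOT rdy OR NOT NOT NOT sel)   [absorption]
    = NOT NOT NOT NOT sel   [complement / identity]
    = NOT NOT sel   [double negation]
    = sel   [double negation]
These differ: at rdy=1, sel=1, vld=0, E1 = 0 but E2 = 1.

No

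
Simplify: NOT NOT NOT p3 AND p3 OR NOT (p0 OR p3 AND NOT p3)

NOT NOT NOT p3 AND p3 OR NOT (p0 OR p3 AND NOT p3)
= NOT p3 AND p3 OR NOT (p0 OR p3 AND NOT p3)   [double negation]
= NOT p3 AND p3 OR NOT p0   [complement / identity]
= NOT p0   [complement / identity]

NOT p0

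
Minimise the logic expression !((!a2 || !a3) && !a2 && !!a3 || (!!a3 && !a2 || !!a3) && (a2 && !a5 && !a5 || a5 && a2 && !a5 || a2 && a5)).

!a3

!((!a2 || !a3) && !a2 && !!a3 || (!!a3 && !a2 || !!a3) && (a2 && !a5 && !a5 || a5 && a2 && !a5 || a2 && a5))
= !((!a2 || !a3) && !a2 && !!a3 || (!!a3 && !a2 || !!a3) && (a2 && !a5 || a2 && a5))   (distribution)
= !((!a2 || !a3) && !a2 && !!a3 || !!a3 && (a2 && !a5 || a2 && a5))   (absorption)
= !((!a2 || !a3) && !a2 && !!a3 || !!a3 && a2)   (distribution)
= !(!a2 && !!a3 || !!a3 && a2)   (absorption)
= !!!a3   (distribution)
= !a3   (double negation)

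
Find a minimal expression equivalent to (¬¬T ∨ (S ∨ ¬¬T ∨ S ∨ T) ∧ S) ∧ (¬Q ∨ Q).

(¬¬T ∨ (S ∨ ¬¬T ∨ S ∨ T) ∧ S) ∧ (¬Q ∨ Q)
= (¬¬T ∨ (S ∨ T ∨ S ∨ T) ∧ S) ∧ (¬Q ∨ Q)   (double negation)
= (¬¬T ∨ (S ∨ T) ∧ S) ∧ (¬Q ∨ Q)   (idempotence)
= (¬¬T ∨ S) ∧ (¬Q ∨ Q)   (absorption)
= (T ∨ S) ∧ (¬Q ∨ Q)   (double negation)
= T ∨ S   (complement / identity)

T ∨ S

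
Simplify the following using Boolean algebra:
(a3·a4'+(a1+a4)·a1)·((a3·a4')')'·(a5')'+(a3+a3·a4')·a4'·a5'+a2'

(a3·a4'+(a1+a4)·a1)·((a3·a4')')'·(a5')'+(a3+a3·a4')·a4'·a5'+a2'
= (a3·a4'+(a1+a4)·a1)·a3·a4'·(a5')'+(a3+a3·a4')·a4'·a5'+a2'   [double negation]
= (a3·a4'+(a1+a4)·a1)·a3·a4'·a5+(a3+a3·a4')·a4'·a5'+a2'   [double negation]
= (a3·a4'+a1)·a3·a4'·a5+(a3+a3·a4')·a4'·a5'+a2'   [absorption]
= (a3·a4'+a1)·a3·a4'·a5+a3·a4'·a5'+a2'   [absorption]
= a3·a4'·a5+a3·a4'·a5'+a2'   [absorption]
= a3·a4'+a2'   [distribution]

a3·a4'+a2'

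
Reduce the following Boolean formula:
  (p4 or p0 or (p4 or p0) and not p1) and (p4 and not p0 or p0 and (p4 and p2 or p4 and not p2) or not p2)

p4 or p0 and not p2

(p4 or p0 or (p4 or p0) and not p1) and (p4 and not p0 or p0 and (p4 and p2 or p4 and not p2) or not p2)
= (p4 or p0 or (p4 or p0) and not p1) and (p4 and not p0 or p0 and p4 or not p2)
= (p4 or p0 or (p4 or p0) and not p1) and (p4 or not p2)
= (p4 or p0) and (p4 or not p2)
= p4 or p0 and not p2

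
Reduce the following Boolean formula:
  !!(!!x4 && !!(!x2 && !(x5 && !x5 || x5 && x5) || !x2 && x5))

x4 && !x2

!!(!!x4 && !!(!x2 && !(x5 && !x5 || x5 && x5) || !x2 && x5))
= !(!x4 || !(!x2 && !(x5 && !x5 || x5 && x5) || !x2 && x5))
= !(!x4 || !(!x2 && !x5 || !x2 && x5))
= x4 && (!x2 && !x5 || !x2 && x5)
= x4 && !x2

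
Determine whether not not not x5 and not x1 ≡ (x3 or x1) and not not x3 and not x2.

E1: not not not x5 and not x1
    = not x5 and not x1
E2: (x3 or x1) and not not x3 and not x2
    = (x3 or x1) and x3 and not x2
    = x3 and not x2
These differ: at x1=0, x2=1, x3=1, x5=0, E1 = 1 but E2 = 0.

No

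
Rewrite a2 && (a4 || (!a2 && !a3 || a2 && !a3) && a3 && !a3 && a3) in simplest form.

a2 && (a4 || (!a2 && !a3 || a2 && !a3) && a3 && !a3 && a3)
= a2 && (a4 || !a3 && a3 && !a3 && a3)   [distribution]
= a2 && (a4 || !a3 && a3)   [idempotence]
= a2 && a4   [complement / identity]

a2 && a4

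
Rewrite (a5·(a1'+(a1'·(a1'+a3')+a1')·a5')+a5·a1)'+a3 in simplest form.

(a5·(a1'+(a1'·(a1'+a3')+a1')·a5')+a5·a1)'+a3
= (a5·(a1'+(a1'+a1')·a5')+a5·a1)'+a3   — absorption
= (a5·(a1'+a1'·a5')+a5·a1)'+a3   — idempotence
= (a5·a1'+a5·a1)'+a3   — absorption
= a5'+a3   — distribution

a5'+a3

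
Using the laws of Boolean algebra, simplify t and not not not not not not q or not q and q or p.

t and not not not not not not q or not q and q or p
= t and not not not not not not q or p   — complement / identity
= t and not not not not q or p   — double negation
= t and not not q or p   — double negation
= t and q or p   — double negation

t and q or p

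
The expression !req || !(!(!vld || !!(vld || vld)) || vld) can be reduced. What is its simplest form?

!req || !(!(!vld || !!(vld || vld)) || vld)
= !req || !(!(!vld || !!vld) || vld)   — idempotence
= !req || !(vld && !vld || vld)   — De Morgan
= !req || !vld   — complement / identity

!req || !vld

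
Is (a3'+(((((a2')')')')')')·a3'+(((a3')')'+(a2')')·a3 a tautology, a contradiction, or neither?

(a3'+(((((a2')')')')')')·a3'+(((a3')')'+(a2')')·a3
= (a3'+(((((a2')')')')')')·a3'+(a3'+(a2')')·a3   (double negation)
= (a3'+(((a2')')')')·a3'+(a3'+(a2')')·a3   (double negation)
= (a3'+(a2')')·a3'+(a3'+(a2')')·a3   (double negation)
= a3'+(a2')'   (distribution)
= a3'+a2   (double negation)
This depends on a2, a3, so it is not a constant.

neither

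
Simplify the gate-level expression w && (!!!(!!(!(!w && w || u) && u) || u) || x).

w && (!!!(!!(!(!w && w || u) && u) || u) || x)
= w && (!(!!(!(!w && w || u) && u) || u) || x)   (double negation)
= w && (!(!(!w && w || u) && u || u) || x)   (double negation)
= w && (!(!u && u || u) || x)   (complement / identity)
= w && (!u || x)   (complement / identity)

w && (!u || x)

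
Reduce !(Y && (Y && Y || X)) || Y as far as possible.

!(Y && (Y && Y || X)) || Y
= !(Y && (Y || X)) || Y
= !Y || Y
= true

true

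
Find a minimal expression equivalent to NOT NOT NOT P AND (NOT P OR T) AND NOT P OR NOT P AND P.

NOT P

NOT NOT NOT P AND (NOT P OR T) AND NOT P OR NOT P AND P
= NOT P AND (NOT P OR T) AND NOT P OR NOT P AND P
= NOT P AND NOT P OR NOT P AND P
= NOT P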